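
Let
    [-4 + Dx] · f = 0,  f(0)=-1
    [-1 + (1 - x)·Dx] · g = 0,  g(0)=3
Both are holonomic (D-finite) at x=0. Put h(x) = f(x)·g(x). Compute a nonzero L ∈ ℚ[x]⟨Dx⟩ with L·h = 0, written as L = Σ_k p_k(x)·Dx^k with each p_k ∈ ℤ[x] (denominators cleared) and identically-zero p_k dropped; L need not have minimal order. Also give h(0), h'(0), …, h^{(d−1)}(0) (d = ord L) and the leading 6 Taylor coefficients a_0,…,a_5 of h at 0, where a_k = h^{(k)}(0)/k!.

f: a_k = -1, -4, -8, -32/3, -32/3, -128/15, …
g: a_k = 3, 3, 3, 3, 3, 3, …
f·g: L₀ = L_f ⊗_s L_g, ord ≤ 1·1.
L = (5 - 4·x) + (-1 + x)·Dx  (order 1).
h: a_k = -3, -15, -39, -71, -103, -643/5, …
ICs: h(0) = -3.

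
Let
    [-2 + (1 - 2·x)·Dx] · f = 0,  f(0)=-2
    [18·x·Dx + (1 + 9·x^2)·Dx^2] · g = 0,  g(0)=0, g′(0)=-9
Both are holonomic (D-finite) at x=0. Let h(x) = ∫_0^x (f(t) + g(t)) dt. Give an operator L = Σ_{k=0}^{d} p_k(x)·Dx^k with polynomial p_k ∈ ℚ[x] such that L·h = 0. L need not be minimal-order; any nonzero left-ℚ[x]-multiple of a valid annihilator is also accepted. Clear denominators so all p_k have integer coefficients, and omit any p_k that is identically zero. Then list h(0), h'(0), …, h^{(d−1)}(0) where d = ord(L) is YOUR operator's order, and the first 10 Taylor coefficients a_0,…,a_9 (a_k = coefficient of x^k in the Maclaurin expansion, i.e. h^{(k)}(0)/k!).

L = (-36 + 288·x + 972·x^2)·Dx^2 + (21 - 36·x + 9·x^2 + 972·x^3)·Dx^3 + (-2 - 5·x - 45·x^3 + 162·x^4)·Dx^4  (order 4).
h: a_k = 0, -2, -13/2, -8/3, 11/4, -32/5, -1049/30, -128/7, 4769/56, -512/9, …
ICs: h(0) = 0, h′(0) = -2, h′′(0) = -13, h′′′(0) = -16.

f: a_k = -2, -4, -8, -16, -32, -64, -128, -256, -512, -1024, …
g: a_k = 0, -9, 0, 27, 0, -729/5, 0, 6561/7, 0, -6561, …
Sum ⇒ L₀ = lclm(L_f,L_g) in ℚ(x)⟨Dx⟩.
Integrate: L := L₀·Dx.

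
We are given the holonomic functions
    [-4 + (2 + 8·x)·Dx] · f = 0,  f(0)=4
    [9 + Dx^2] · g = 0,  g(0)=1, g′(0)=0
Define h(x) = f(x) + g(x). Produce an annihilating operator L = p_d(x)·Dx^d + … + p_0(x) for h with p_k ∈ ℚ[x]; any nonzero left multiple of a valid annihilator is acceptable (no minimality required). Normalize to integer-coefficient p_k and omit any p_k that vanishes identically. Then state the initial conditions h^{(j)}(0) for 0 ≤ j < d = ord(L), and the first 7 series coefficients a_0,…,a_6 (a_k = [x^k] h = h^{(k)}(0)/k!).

f: a_k = 4, 8, -8, 16, -40, 112, -336, …
g: a_k = 1, 0, -9/2, 0, 27/8, 0, -81/80, …
L₀ := lclm(L_f,L_g); ord L₀ ≤ 1+2.
L = (-378 - 1296·x - 2592·x^2) + (45 + 828·x + 3888·x^2 + 5184·x^3)·Dx + (-42 - 144·x - 288·x^2)·Dx^2 + (5 + 92·x + 432·x^2 + 576·x^3)·Dx^3  (order 3).
h: a_k = 5, 8, -25/2, 16, -293/8, 112, -26961/80, …
ICs: h(0) = 5, h′(0) = 8, h′′(0) = -25.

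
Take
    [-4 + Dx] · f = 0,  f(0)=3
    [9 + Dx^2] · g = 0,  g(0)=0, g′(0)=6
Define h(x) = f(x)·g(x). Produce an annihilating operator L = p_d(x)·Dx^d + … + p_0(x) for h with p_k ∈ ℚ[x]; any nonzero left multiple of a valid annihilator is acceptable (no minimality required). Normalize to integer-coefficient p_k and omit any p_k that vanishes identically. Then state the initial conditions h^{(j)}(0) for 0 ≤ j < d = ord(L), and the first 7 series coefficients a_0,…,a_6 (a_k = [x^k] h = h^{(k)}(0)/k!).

f: a_k = 3, 12, 24, 32, 32, 128/5, 256/15, …
g: a_k = 0, 6, 0, -9, 0, 81/20, 0, …
f·g: L₀ = L_f ⊗_s L_g, ord ≤ 1·2.
L = 25 - 8·Dx + Dx^2  (order 2).
h: a_k = 0, 18, 72, 117, 84, -237/20, -429/5, …
ICs: h(0) = 0, h′(0) = 18.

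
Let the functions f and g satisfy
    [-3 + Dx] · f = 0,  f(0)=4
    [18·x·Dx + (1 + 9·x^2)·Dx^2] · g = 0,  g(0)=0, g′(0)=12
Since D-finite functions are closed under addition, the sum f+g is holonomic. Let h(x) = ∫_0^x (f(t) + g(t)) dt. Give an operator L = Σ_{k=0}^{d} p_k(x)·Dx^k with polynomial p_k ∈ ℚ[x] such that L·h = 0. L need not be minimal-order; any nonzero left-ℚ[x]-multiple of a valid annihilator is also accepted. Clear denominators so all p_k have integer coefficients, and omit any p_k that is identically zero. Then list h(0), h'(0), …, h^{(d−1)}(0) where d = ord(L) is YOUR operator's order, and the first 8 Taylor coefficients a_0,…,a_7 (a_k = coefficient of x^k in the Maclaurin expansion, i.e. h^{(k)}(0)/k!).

L = (18 - 108·x - 162·x^2)·Dx^2 + (-9 + 27·x + 27·x^2 - 81·x^3)·Dx^3 + (1 + 3·x + 9·x^2 + 27·x^3)·Dx^4  (order 4).
h: a_k = 0, 4, 12, 6, -9/2, 27/10, 135/4, 81/140, …
ICs: h(0) = 0, h′(0) = 4, h′′(0) = 24, h′′′(0) = 36.

f: a_k = 4, 12, 18, 18, 27/2, 81/10, 81/20, 243/140, …
g: a_k = 0, 12, 0, -36, 0, 972/5, 0, -8748/7, …
Sum ⇒ L₀ = lclm(L_f,L_g) in ℚ(x)⟨Dx⟩.
Integrate: L := L₀·Dx.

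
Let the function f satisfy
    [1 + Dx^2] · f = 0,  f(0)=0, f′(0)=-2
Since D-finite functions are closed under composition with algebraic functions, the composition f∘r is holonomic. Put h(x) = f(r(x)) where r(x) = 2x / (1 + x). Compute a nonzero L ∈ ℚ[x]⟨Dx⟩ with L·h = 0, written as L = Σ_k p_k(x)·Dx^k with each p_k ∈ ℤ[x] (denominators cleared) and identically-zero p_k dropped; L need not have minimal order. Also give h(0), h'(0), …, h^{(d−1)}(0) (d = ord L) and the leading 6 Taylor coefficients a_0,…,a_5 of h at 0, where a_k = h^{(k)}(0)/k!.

f: a_k = 0, -2, 0, 1/3, 0, -1/60, …
Change of var in L_f (x↦r) gives L₀.
L = 4 + (2 + 6·x + 6·x^2 + 2·x^3)·Dx + (1 + 4·x + 6·x^2 + 4·x^3 + x^4)·Dx^2  (order 2).
h: a_k = 0, -4, 4, -4/3, -4, 172/15, …
ICs: h(0) = 0, h′(0) = -4.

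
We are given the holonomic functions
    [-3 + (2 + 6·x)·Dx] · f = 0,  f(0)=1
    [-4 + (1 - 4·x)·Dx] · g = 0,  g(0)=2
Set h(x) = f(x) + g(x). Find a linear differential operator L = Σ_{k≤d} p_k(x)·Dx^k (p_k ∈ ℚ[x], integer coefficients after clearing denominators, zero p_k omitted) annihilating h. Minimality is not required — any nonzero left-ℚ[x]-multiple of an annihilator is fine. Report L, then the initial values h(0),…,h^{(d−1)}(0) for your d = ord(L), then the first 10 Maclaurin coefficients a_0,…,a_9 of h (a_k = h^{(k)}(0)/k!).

f: a_k = 1, 3/2, -9/8, 27/16, -405/128, 1701/256, -15309/1024, 72171/2048, -2814669/32768, 14073345/65536, …
g: a_k = 2, 8, 32, 128, 512, 2048, 8192, 32768, 131072, 524288, …
L₀ := lclm(L_f,L_g); ord L₀ ≤ 1+1.
L = (228 + 432·x) + (-137 - 696·x - 1296·x^2)·Dx + (10 + 62·x - 192·x^2 - 864·x^3)·Dx^2  (order 2).
h: a_k = 3, 19/2, 247/8, 2075/16, 65131/128, 525989/256, 8373299/1024, 67181035/2048, 4292152627/32768, 34373811713/65536, …
ICs: h(0) = 3, h′(0) = 19/2.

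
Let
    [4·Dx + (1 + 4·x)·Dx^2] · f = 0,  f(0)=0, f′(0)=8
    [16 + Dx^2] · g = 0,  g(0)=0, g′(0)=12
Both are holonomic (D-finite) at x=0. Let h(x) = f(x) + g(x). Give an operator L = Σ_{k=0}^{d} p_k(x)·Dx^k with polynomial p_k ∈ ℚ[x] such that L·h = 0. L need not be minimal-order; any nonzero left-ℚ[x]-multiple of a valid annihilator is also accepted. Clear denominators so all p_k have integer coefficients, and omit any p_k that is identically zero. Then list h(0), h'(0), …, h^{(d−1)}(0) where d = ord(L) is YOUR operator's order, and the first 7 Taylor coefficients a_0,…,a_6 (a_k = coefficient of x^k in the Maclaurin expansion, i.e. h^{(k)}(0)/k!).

f: a_k = 0, 8, -16, 128/3, -128, 2048/5, -4096/3, …
g: a_k = 0, 12, 0, -32, 0, 128/5, 0, …
L₀ := lclm(L_f,L_g); ord L₀ ≤ 2+2.
L = (448 + 512·x + 1024·x^2)·Dx + (48 + 320·x + 768·x^2 + 1024·x^3)·Dx^2 + (28 + 32·x + 64·x^2)·Dx^3 + (3 + 20·x + 48·x^2 + 64·x^3)·Dx^4  (order 4).
h: a_k = 0, 20, -16, 32/3, -128, 2176/5, -4096/3, …
ICs: h(0) = 0, h′(0) = 20, h′′(0) = -32, h′′′(0) = 64.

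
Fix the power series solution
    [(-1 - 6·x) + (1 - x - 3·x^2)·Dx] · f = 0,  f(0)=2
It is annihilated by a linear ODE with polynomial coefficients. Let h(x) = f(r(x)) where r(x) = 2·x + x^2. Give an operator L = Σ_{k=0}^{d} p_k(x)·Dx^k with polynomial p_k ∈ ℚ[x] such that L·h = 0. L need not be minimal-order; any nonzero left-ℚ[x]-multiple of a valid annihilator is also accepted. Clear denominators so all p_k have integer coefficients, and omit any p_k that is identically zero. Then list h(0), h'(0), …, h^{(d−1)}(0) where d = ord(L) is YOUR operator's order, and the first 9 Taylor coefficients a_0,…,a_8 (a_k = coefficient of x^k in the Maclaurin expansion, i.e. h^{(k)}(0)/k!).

L = (2 + 26·x + 36·x^2 + 12·x^3) + (-1 + 2·x + 13·x^2 + 12·x^3 + 3·x^4)·Dx  (order 1).
h: a_k = 2, 4, 34, 144, 784, 3860, 19742, 99504, 504326, …
ICs: h(0) = 2.

f: a_k = 2, 2, 8, 14, 38, 80, 194, 434, 1016, …
Substitute x→r, Dx→(1/r')Dx; clear ⇒ L₀.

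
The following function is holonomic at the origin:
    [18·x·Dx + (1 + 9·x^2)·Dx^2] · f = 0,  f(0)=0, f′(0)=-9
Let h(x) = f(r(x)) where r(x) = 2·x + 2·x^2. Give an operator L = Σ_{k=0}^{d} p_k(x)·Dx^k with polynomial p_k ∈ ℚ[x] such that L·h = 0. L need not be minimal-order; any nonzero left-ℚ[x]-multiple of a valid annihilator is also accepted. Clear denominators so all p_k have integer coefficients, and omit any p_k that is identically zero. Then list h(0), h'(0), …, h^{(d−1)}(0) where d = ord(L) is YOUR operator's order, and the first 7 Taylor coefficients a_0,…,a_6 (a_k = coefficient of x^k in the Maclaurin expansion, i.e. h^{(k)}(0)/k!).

L = (-2 + 72·x + 288·x^2 + 432·x^3 + 216·x^4)·Dx + (1 + 2·x + 36·x^2 + 144·x^3 + 180·x^4 + 72·x^5)·Dx^2  (order 2).
h: a_k = 0, -18, -18, 216, 648, -20088/5, -23112, …
ICs: h(0) = 0, h′(0) = -18.

f: a_k = 0, -9, 0, 27, 0, -729/5, 0, …
h₀=f(r): pull back L_f along r ⇒ L₀.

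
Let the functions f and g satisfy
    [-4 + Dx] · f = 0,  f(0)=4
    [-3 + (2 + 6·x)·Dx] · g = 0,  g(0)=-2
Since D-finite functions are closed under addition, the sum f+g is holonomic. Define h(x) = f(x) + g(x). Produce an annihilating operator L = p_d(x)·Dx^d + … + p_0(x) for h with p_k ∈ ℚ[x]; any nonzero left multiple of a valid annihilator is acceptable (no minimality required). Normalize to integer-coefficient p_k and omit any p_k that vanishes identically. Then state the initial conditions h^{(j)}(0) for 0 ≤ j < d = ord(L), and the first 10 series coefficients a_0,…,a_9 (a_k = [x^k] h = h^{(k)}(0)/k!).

L = (132 + 288·x) + (-73 - 384·x - 576·x^2)·Dx + (10 + 78·x + 144·x^2)·Dx^2  (order 2).
h: a_k = 2, 13, 137/4, 943/24, 9407/192, 40021/1920, 1213193/23040, -18539561/322560, 920175167/5160960, -39629497619/92897280, …
ICs: h(0) = 2, h′(0) = 13.

f: a_k = 4, 16, 32, 128/3, 128/3, 512/15, 1024/45, 4096/315, 2048/315, 8192/2835, …
g: a_k = -2, -3, 9/4, -27/8, 405/64, -1701/128, 15309/512, -72171/1024, 2814669/16384, -14073345/32768, …
Weyl lclm of L_f,L_g ⇒ L₀ (ord ≤ 2).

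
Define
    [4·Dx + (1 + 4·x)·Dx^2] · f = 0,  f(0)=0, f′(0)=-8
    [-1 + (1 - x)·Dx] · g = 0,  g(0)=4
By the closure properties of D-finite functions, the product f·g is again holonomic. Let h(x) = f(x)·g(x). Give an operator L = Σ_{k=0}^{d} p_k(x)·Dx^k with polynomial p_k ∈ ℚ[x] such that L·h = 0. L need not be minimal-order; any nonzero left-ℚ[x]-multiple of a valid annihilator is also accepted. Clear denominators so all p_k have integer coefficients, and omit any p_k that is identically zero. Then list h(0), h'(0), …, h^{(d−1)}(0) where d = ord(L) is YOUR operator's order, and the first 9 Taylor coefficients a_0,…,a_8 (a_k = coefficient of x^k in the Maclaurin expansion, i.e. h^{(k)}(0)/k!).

f: a_k = 0, -8, 16, -128/3, 128, -2048/5, 4096/3, -32768/7, 16384, …
g: a_k = 4, 4, 4, 4, 4, 4, 4, 4, 4, …
Sym-product of L_f,L_g gives L₀ (≤ ord 2).
L = 4 + (-2 + 12·x)·Dx + (-1 - 3·x + 4·x^2)·Dx^2  (order 2).
h: a_k = 0, -32, 32, -416/3, 1120/3, -18976/15, 62944/15, -1525472/105, 5355808/105, …
ICs: h(0) = 0, h′(0) = -32.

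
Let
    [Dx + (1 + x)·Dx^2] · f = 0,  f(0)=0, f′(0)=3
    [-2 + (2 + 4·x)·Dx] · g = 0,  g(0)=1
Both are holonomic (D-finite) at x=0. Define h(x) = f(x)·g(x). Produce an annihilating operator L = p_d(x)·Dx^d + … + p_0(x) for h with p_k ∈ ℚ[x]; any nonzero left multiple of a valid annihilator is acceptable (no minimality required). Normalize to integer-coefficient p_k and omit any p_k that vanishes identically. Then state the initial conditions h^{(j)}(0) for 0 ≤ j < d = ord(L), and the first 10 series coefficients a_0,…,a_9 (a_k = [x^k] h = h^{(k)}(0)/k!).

f: a_k = 0, 3, -3/2, 1, -3/4, 3/5, -1/2, 3/7, -3/8, 1/3, …
g: a_k = 1, 1, -1/2, 1/2, -5/8, 7/8, -21/16, 33/16, -429/128, 715/128, …
Sym-product of L_f,L_g gives L₀ (≤ ord 2).
L = (2 + x) + (-1 - 2·x)·Dx + (1 + 5·x + 8·x^2 + 4·x^3)·Dx^2  (order 2).
h: a_k = 0, 3, 3/2, -2, 5/2, -131/40, 363/80, -927/140, 2829/280, -43003/2688, …
ICs: h(0) = 0, h′(0) = 3.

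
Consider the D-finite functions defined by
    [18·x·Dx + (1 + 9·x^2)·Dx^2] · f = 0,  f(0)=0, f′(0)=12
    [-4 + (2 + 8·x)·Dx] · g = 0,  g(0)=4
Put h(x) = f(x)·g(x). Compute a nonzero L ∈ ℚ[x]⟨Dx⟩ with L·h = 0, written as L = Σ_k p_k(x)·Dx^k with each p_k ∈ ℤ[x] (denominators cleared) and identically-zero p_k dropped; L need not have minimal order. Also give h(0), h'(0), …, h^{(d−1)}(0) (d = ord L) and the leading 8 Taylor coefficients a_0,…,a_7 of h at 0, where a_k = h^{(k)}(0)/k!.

f: a_k = 0, 12, 0, -36, 0, 972/5, 0, -8748/7, …
g: a_k = 4, 8, -8, 16, -40, 112, -336, 1056, …
Sym-product of L_f,L_g gives L₀ (≤ ord 2).
L = (12 - 36·x - 36·x^2) + (-4 + 2·x + 108·x^2 + 144·x^3)·Dx + (1 + 8·x + 25·x^2 + 72·x^3 + 144·x^4)·Dx^2  (order 2).
h: a_k = 0, 48, 96, -240, -96, 2928/5, 11616/5, -320112/35, …
ICs: h(0) = 0, h′(0) = 48.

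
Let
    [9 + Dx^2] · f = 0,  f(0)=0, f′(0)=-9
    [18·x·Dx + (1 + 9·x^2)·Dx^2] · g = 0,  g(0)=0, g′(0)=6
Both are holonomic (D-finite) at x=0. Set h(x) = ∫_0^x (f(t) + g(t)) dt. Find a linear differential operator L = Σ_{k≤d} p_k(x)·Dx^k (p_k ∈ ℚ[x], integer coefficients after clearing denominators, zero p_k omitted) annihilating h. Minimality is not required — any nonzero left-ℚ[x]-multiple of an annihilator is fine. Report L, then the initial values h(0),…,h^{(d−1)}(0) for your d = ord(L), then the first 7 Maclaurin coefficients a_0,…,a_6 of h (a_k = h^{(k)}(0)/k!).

f: a_k = 0, -9, 0, 27/2, 0, -243/40, 0, …
g: a_k = 0, 6, 0, -18, 0, 486/5, 0, …
Sum ⇒ L₀ = lclm(L_f,L_g) in ℚ(x)⟨Dx⟩.
Integrate: L := L₀·Dx.
L = (-1782·x + 20412·x^3 + 13122·x^5)·Dx^2 + (-9 + 567·x^2 + 6561·x^4 + 6561·x^6)·Dx^3 + (-198·x + 2268·x^3 + 1458·x^5)·Dx^4 + (-1 + 63·x^2 + 729·x^4 + 729·x^6)·Dx^5  (order 5).
h: a_k = 0, 0, -3/2, 0, -9/8, 0, 243/16, …
ICs: h(0) = 0, h′(0) = 0, h′′(0) = -3, h′′′(0) = 0, h′′′′(0) = -27.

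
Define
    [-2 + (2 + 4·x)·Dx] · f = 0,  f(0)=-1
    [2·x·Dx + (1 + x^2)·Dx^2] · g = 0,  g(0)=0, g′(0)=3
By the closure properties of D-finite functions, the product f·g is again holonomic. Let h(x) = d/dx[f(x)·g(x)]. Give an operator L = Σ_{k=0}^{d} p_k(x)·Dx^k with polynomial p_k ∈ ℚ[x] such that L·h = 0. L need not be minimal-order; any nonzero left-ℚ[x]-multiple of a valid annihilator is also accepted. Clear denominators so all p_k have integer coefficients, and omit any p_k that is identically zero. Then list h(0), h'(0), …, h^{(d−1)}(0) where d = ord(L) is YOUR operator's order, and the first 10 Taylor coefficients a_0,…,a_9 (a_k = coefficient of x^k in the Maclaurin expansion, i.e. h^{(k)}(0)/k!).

f: a_k = -1, -1, 1/2, -1/2, 5/8, -7/8, 21/16, -33/16, 429/128, -715/128, …
g: a_k = 0, 3, 0, -1, 0, 3/5, 0, -3/7, 0, 1/3, …
L₀ := L_f ⊗_s L_g (sym. prod.), ord ≤ 2.
h=h₀': d/dx-closure on L₀ ⇒ L.
L = (-1 + 20·x + 20·x^2 - 12·x^3 - 3·x^4) + (8 + 30·x + 54·x^2 + 34·x^3 - 42·x^4 - 12·x^5)·Dx + (3 + 10·x + 6·x^2 - 2·x^3 - x^4 - 12·x^5 - 4·x^6)·Dx^2  (order 2).
h: a_k = -3, -6, 15/2, -2, 31/8, -327/20, 2263/80, -2903/70, 69105/896, -206161/1344, …
ICs: h(0) = -3, h′(0) = -6.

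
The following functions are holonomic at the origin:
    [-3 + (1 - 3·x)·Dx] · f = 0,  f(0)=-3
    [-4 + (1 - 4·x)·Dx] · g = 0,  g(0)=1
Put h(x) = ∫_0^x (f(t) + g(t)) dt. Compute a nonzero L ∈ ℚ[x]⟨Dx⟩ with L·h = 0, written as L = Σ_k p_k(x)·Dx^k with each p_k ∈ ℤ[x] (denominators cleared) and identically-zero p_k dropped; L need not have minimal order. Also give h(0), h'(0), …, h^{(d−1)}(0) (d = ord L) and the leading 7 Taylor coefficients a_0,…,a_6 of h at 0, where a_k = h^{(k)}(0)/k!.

L = -24·Dx + (14 - 48·x)·Dx^2 + (-1 + 7·x - 12·x^2)·Dx^3  (order 3).
h: a_k = 0, -2, -5/2, -11/3, -17/4, 13/5, 295/6, …
ICs: h(0) = 0, h′(0) = -2, h′′(0) = -5.

f: a_k = -3, -9, -27, -81, -243, -729, -2187, …
g: a_k = 1, 4, 16, 64, 256, 1024, 4096, …
f+g: L₀ = lclm(L_f,L_g), ord ≤ 1+1.
h=∫₀ˣh₀: take L = L₀·Dx.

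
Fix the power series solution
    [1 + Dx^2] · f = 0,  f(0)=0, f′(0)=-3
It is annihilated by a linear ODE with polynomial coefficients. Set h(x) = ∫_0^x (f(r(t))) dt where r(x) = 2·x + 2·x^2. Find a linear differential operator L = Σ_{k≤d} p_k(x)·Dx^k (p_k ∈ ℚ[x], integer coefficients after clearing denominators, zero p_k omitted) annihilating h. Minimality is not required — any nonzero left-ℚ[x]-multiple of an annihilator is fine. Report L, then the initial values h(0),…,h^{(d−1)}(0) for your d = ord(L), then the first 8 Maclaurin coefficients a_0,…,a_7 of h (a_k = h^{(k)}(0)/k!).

L = (4 + 24·x + 48·x^2 + 32·x^3)·Dx - 2·Dx^2 + (1 + 2·x)·Dx^3  (order 3).
h: a_k = 0, 0, -3, -2, 1, 12/5, 28/15, 0, …
ICs: h(0) = 0, h′(0) = 0, h′′(0) = -6.

f: a_k = 0, -3, 0, 1/2, 0, -1/40, 0, 1/1680, …
h₀=f(r): pull back L_f along r ⇒ L₀.
h=∫h₀ ⇒ L = L₀·Dx.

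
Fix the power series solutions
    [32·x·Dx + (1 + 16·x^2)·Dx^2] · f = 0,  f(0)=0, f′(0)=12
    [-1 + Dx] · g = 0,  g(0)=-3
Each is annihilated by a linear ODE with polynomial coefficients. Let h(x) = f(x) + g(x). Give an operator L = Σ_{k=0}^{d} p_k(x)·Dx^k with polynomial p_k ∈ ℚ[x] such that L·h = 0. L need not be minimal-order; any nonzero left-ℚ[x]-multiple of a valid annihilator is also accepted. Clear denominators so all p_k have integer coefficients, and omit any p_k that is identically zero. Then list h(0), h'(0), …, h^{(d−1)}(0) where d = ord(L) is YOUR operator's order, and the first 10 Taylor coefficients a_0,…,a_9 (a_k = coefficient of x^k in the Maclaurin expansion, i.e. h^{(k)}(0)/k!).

L = (32 - 32·x - 1536·x^2 - 512·x^3)·Dx + (-33 + 1504·x^2 - 256·x^4)·Dx^2 + (1 + 32·x + 32·x^2 + 512·x^3 + 256·x^4)·Dx^3  (order 3).
h: a_k = -3, 9, -3/2, -129/2, -1/8, 4915/8, -1/240, -11796481/1680, -1/13440, 10569646079/120960, …
ICs: h(0) = -3, h′(0) = 9, h′′(0) = -3.

f: a_k = 0, 12, 0, -64, 0, 3072/5, 0, -49152/7, 0, 262144/3, …
g: a_k = -3, -3, -3/2, -1/2, -1/8, -1/40, -1/240, -1/1680, -1/13440, -1/120960, …
Weyl lclm of L_f,L_g ⇒ L₀ (ord ≤ 3).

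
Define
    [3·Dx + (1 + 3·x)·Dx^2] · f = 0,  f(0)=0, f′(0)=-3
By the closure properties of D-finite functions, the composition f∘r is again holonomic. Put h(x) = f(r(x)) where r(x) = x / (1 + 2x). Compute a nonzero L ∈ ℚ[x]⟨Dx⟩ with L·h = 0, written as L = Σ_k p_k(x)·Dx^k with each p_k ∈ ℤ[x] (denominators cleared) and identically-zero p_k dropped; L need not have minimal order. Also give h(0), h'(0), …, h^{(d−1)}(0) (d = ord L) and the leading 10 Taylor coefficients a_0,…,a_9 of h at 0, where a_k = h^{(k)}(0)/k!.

f: a_k = 0, -3, 9/2, -9, 81/4, -243/5, 243/2, -2187/7, 6561/8, -2187, …
L₀ from L_f via x↦r, Dx↦r'^{-1}Dx.
L = (7 + 20·x)·Dx + (1 + 7·x + 10·x^2)·Dx^2  (order 2).
h: a_k = 0, -3, 21/2, -39, 609/4, -3093/5, 5187/2, -77997/7, 390369/8, -216957, …
ICs: h(0) = 0, h′(0) = -3.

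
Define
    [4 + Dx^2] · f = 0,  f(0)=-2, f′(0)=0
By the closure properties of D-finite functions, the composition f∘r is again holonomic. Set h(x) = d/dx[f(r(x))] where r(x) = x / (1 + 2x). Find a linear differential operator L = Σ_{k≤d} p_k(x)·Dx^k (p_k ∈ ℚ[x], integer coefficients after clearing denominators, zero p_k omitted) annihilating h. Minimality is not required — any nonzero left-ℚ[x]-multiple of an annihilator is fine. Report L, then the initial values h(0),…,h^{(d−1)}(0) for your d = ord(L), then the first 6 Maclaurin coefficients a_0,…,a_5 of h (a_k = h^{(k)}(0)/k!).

L = (28 + 96·x + 96·x^2) + (12 + 72·x + 144·x^2 + 96·x^3)·Dx + (1 + 8·x + 24·x^2 + 32·x^3 + 16·x^4)·Dx^2  (order 2).
h: a_k = 0, 8, -48, 560/3, -1760/3, 24016/15, …
ICs: h(0) = 0, h′(0) = 8.

f: a_k = -2, 0, 4, 0, -4/3, 0, …
Substitute x→r, Dx→(1/r')Dx; clear ⇒ L₀.
h=h₀': d/dx-closure on L₀ ⇒ L.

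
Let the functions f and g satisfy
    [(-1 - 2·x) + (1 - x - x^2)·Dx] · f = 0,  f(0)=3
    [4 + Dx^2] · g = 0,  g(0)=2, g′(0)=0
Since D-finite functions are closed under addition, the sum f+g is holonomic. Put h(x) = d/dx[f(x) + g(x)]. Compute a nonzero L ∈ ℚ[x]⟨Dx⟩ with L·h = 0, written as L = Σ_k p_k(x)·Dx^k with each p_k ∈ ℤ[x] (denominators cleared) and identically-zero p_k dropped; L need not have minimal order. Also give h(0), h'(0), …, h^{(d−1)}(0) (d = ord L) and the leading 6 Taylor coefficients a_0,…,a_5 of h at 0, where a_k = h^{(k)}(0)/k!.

L = (272 + 704·x + 880·x^2 + 400·x^3 + 320·x^4 + 144·x^5 + 48·x^6) + (-44 - 52·x + 108·x^2 + 80·x^3 + 40·x^4 + 72·x^5 + 56·x^6 + 16·x^7)·Dx + (68 + 176·x + 220·x^2 + 100·x^3 + 80·x^4 + 36·x^5 + 12·x^6)·Dx^2 + (-11 - 13·x + 27·x^2 + 20·x^3 + 10·x^4 + 18·x^5 + 14·x^6 + 4·x^7)·Dx^3  (order 3).
h: a_k = 3, 4, 27, 196/3, 120, 3494/15, …
ICs: h(0) = 3, h′(0) = 4, h′′(0) = 54.

f: a_k = 3, 3, 6, 9, 15, 24, …
g: a_k = 2, 0, -4, 0, 4/3, 0, …
Weyl lclm of L_f,L_g ⇒ L₀ (ord ≤ 3).
h=h₀': d/dx-closure on L₀ ⇒ L.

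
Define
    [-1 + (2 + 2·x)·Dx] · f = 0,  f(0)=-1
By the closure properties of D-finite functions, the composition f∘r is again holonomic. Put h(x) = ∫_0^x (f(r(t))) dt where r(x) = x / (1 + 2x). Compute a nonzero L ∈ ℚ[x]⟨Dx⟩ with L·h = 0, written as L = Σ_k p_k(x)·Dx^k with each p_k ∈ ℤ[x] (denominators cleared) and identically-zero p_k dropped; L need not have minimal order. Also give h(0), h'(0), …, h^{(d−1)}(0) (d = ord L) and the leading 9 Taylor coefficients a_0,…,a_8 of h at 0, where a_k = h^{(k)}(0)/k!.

L = -Dx + (2 + 10·x + 12·x^2)·Dx^2  (order 2).
h: a_k = 0, -1, -1/4, 3/8, -41/64, 757/640, -1181/512, 33645/7168, -162105/16384, …
ICs: h(0) = 0, h′(0) = -1.

f: a_k = -1, -1/2, 1/8, -1/16, 5/128, -7/256, 21/1024, -33/2048, 429/32768, …
Substitute x→r, Dx→(1/r')Dx; clear ⇒ L₀.
h=∫h₀ ⇒ L = L₀·Dx.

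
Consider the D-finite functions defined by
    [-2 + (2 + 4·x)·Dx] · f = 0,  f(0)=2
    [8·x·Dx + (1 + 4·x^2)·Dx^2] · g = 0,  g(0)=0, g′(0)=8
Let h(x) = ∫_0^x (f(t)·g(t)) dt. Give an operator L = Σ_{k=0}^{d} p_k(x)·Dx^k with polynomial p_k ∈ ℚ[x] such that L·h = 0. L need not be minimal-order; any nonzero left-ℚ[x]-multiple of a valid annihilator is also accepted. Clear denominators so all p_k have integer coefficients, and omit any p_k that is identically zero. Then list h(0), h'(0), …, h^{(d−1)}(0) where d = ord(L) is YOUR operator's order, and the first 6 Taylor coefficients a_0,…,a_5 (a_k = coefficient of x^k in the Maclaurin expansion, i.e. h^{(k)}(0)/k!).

f: a_k = 2, 2, -1, 1, -5/4, 7/4, …
g: a_k = 0, 8, 0, -32/3, 0, 128/5, …
Product ⇒ symmetric product L₀, ord ≤ 2.
∫: right-multiply L₀ by Dx.
L = (3 - 8·x - 4·x^2)·Dx + (-2 + 4·x + 24·x^2 + 16·x^3)·Dx^2 + (1 + 4·x + 8·x^2 + 16·x^3 + 16·x^4)·Dx^3  (order 3).
h: a_k = 0, 0, 8, 16/3, -22/3, -8/3, …
ICs: h(0) = 0, h′(0) = 0, h′′(0) = 16.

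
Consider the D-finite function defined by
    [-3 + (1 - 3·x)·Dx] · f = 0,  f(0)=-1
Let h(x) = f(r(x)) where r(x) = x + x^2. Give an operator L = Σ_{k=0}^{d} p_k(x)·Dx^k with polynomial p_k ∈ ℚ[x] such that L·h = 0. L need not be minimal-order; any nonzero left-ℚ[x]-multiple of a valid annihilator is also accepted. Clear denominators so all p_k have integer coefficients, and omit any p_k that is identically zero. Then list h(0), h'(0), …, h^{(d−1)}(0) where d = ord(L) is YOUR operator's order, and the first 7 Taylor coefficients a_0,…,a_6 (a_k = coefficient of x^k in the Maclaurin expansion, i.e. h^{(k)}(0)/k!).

f: a_k = -1, -3, -9, -27, -81, -243, -729, …
Substitute x→r, Dx→(1/r')Dx; clear ⇒ L₀.
L = (3 + 6·x) + (-1 + 3·x + 3·x^2)·Dx  (order 1).
h: a_k = -1, -3, -12, -45, -171, -648, -2457, …
ICs: h(0) = -1.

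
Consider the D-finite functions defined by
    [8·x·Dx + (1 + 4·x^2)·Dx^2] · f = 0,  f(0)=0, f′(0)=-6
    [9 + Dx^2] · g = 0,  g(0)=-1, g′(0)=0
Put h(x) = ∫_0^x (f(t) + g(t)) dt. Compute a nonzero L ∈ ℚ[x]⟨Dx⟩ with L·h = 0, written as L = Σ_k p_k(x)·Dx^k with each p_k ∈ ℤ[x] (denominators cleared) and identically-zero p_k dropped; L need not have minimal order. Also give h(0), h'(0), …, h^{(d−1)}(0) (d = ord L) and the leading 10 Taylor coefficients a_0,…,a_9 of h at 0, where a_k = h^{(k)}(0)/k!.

L = (-2808·x + 19008·x^3 + 10368·x^5)·Dx^2 + (9 + 1548·x^2 + 7344·x^4 + 5184·x^6)·Dx^3 + (-312·x + 2112·x^3 + 1152·x^5)·Dx^4 + (1 + 172·x^2 + 816·x^4 + 576·x^6)·Dx^5  (order 5).
h: a_k = 0, -1, -3, 3/2, 2, -27/40, -16/5, 81/560, 48/7, -81/4480, …
ICs: h(0) = 0, h′(0) = -1, h′′(0) = -6, h′′′(0) = 9, h′′′′(0) = 48.

f: a_k = 0, -6, 0, 8, 0, -96/5, 0, 384/7, 0, -512/3, …
g: a_k = -1, 0, 9/2, 0, -27/8, 0, 81/80, 0, -729/4480, 0, …
f+g: L₀ = lclm(L_f,L_g), ord ≤ 2+2.
Integrate: L := L₀·Dx.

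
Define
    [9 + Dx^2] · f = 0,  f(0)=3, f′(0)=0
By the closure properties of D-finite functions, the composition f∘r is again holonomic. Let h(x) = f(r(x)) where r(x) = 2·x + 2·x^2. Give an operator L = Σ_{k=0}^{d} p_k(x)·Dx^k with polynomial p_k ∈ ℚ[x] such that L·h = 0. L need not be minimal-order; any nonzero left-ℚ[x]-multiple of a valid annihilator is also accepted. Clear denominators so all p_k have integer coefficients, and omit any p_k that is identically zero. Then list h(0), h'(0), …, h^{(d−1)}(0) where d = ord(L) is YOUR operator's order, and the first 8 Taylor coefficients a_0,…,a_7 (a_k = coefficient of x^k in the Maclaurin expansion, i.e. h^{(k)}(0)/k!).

L = (36 + 216·x + 432·x^2 + 288·x^3) - 2·Dx + (1 + 2·x)·Dx^2  (order 2).
h: a_k = 3, 0, -54, -108, 108, 648, 3888/5, -2592/5, …
ICs: h(0) = 3, h′(0) = 0.

f: a_k = 3, 0, -27/2, 0, 81/8, 0, -243/80, 0, …
h₀=f(r): pull back L_f along r ⇒ L₀.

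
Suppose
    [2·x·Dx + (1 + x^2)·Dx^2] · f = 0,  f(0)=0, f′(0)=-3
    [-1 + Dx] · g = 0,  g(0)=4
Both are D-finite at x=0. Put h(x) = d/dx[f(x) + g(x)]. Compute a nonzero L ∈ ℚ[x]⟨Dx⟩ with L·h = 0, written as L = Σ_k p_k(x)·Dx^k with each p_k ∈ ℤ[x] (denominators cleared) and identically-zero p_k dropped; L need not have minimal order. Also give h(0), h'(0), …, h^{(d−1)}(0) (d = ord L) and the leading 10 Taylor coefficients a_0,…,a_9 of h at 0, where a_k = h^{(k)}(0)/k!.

f: a_k = 0, -3, 0, 1, 0, -3/5, 0, 3/7, 0, -1/3, …
g: a_k = 4, 4, 2, 2/3, 1/6, 1/30, 1/180, 1/1260, 1/10080, 1/90720, …
h₀=f+g: left-lcm gives L₀, ord ≤ 3.
Differentiate: ansatz ord ≤ ord L₀ ⇒ L.
L = (2 - 4·x - 2·x^2) + (-3 + 3·x + x^2 - x^3)·Dx + (1 + x + x^2 + x^3)·Dx^2  (order 2).
h: a_k = 1, 4, 5, 2/3, -17/6, 1/30, 541/180, 1/1260, -30239/10080, 1/90720, …
ICs: h(0) = 1, h′(0) = 4.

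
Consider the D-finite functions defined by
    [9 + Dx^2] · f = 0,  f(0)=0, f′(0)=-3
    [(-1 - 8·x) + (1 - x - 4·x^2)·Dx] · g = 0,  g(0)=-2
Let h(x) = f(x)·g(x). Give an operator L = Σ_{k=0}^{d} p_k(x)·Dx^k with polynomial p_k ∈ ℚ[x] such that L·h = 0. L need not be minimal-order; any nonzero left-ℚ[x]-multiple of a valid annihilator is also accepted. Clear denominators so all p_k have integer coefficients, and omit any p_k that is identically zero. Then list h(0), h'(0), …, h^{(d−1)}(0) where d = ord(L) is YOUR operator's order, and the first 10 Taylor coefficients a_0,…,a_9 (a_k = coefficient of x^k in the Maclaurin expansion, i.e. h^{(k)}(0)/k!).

f: a_k = 0, -3, 0, 9/2, 0, -81/40, 0, 243/560, 0, -243/4480, …
g: a_k = -2, -2, -10, -18, -58, -130, -362, -882, -2330, -5858, …
f·g: L₀ = L_f ⊗_s L_g, ord ≤ 2·1.
L = (-1 + 9·x + 36·x^2) + (2 + 16·x)·Dx + (-1 + x + 4·x^2)·Dx^2  (order 2).
h: a_k = 0, 6, 6, 21, 45, 2661/20, 6261/20, 236427/280, 587043/280, 12262251/2240, …
ICs: h(0) = 0, h′(0) = 6.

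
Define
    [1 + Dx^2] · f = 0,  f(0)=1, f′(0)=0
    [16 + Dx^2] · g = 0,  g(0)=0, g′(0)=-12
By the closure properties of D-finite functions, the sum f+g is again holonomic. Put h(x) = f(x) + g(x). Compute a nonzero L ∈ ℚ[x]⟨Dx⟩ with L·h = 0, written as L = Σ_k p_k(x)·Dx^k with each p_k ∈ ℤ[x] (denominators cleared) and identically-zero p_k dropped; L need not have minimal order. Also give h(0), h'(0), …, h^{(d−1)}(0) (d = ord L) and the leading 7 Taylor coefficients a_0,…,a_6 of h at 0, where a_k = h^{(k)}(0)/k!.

L = 16 + 17·Dx^2 + Dx^4  (order 4).
h: a_k = 1, -12, -1/2, 32, 1/24, -128/5, -1/720, …
ICs: h(0) = 1, h′(0) = -12, h′′(0) = -1, h′′′(0) = 192.

f: a_k = 1, 0, -1/2, 0, 1/24, 0, -1/720, …
g: a_k = 0, -12, 0, 32, 0, -128/5, 0, …
h₀=f+g: left-lcm gives L₀, ord ≤ 4.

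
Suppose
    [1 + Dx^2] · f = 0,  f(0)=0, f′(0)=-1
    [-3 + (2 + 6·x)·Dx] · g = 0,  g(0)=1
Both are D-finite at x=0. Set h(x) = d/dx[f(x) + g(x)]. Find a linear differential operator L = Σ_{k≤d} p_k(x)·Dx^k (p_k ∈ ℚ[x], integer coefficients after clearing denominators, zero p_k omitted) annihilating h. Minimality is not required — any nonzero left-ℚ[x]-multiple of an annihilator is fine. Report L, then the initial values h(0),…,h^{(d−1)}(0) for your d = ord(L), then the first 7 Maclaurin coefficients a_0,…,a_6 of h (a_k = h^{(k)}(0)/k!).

f: a_k = 0, -1, 0, 1/6, 0, -1/120, 0, …
g: a_k = 1, 3/2, -9/8, 27/16, -405/128, 1701/256, -15309/1024, …
f+g: L₀ = lclm(L_f,L_g), ord ≤ 2+1.
h=h₀': d/dx-closure on L₀ ⇒ L.
L = (-417 - 72·x - 108·x^2) + (-62 - 234·x - 216·x^2 - 216·x^3)·Dx + (-417 - 72·x - 108·x^2)·Dx^2 + (-62 - 234·x - 216·x^2 - 216·x^3)·Dx^3  (order 3).
h: a_k = 1/2, -9/4, 89/16, -405/32, 25483/768, -45927/512, 22733993/92160, …
ICs: h(0) = 1/2, h′(0) = -9/4, h′′(0) = 89/8.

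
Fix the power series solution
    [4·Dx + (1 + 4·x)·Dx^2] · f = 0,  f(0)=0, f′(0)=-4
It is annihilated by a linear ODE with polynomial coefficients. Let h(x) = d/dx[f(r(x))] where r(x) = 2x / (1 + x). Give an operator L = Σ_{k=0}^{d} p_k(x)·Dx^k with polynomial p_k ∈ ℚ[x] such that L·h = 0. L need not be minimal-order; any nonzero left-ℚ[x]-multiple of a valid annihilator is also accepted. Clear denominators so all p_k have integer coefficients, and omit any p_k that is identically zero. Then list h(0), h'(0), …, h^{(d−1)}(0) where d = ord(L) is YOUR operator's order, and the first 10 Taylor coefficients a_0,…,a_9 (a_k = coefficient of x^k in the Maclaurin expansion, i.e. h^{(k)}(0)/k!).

L = (10 + 18·x) + (1 + 10·x + 9·x^2)·Dx  (order 1).
h: a_k = -8, 80, -728, 6560, -59048, 531440, -4782968, 43046720, -387420488, 3486784400, …
ICs: h(0) = -8.

f: a_k = 0, -4, 8, -64/3, 64, -1024/5, 2048/3, -16384/7, 8192, -262144/9, …
f∘r: x↦r, Dx↦Dx/r' in L_f ⇒ L₀.
Differentiate: ansatz ord ≤ ord L₀ ⇒ L.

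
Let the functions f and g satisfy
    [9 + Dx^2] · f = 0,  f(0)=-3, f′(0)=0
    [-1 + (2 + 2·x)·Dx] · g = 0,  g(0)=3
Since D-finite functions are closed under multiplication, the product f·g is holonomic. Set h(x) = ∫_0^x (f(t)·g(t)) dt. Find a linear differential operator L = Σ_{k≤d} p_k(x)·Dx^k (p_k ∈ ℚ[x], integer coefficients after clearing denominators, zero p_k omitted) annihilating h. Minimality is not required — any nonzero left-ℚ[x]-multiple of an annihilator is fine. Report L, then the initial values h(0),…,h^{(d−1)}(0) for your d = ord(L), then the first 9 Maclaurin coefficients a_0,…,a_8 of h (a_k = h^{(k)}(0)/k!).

L = (39 + 72·x + 36·x^2)·Dx + (-4 - 4·x)·Dx^2 + (4 + 8·x + 4·x^2)·Dx^3  (order 3).
h: a_k = 0, -9, -9/4, 111/8, 315/64, -4491/640, -1101/512, 58941/35840, 37071/81920, …
ICs: h(0) = 0, h′(0) = -9, h′′(0) = -9/2.

f: a_k = -3, 0, 27/2, 0, -81/8, 0, 243/80, 0, -2187/4480, …
g: a_k = 3, 3/2, -3/8, 3/16, -15/128, 21/256, -63/1024, 99/2048, -1287/32768, …
h₀=f·g: eliminate ⇒ L₀, order ≤ 2·1.
Integrate: L := L₀·Dx.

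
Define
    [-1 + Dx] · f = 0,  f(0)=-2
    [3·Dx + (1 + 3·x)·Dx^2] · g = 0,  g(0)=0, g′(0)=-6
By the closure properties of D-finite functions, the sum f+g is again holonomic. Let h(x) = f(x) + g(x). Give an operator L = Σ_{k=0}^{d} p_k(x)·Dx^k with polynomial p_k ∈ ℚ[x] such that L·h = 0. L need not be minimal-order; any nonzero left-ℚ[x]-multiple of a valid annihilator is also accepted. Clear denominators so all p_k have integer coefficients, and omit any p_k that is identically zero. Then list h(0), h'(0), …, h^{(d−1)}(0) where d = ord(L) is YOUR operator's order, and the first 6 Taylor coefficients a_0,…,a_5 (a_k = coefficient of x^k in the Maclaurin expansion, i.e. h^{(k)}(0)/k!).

f: a_k = -2, -2, -1, -1/3, -1/12, -1/60, …
g: a_k = 0, -6, 9, -18, 81/2, -486/5, …
Weyl lclm of L_f,L_g ⇒ L₀ (ord ≤ 3).
L = (-21 - 9·x)·Dx + (17 - 6·x - 9·x^2)·Dx^2 + (4 + 15·x + 9·x^2)·Dx^3  (order 3).
h: a_k = -2, -8, 8, -55/3, 485/12, -5833/60, …
ICs: h(0) = -2, h′(0) = -8, h′′(0) = 16.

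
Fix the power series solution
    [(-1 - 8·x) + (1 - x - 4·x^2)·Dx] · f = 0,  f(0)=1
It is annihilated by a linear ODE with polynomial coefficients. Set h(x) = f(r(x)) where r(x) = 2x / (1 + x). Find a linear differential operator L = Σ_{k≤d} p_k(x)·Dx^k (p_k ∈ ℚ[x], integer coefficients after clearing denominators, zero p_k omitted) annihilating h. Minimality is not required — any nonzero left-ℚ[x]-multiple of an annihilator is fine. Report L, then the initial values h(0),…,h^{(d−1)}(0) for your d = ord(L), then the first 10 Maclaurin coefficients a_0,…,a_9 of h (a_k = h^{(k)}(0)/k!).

f: a_k = 1, 1, 5, 9, 29, 65, 181, 441, 1165, 2929, …
Change of var in L_f (x↦r) gives L₀.
L = (2 + 34·x) + (-1 - x + 17·x^2 + 17·x^3)·Dx  (order 1).
h: a_k = 1, 2, 18, 34, 306, 578, 5202, 9826, 88434, 167042, …
ICs: h(0) = 1.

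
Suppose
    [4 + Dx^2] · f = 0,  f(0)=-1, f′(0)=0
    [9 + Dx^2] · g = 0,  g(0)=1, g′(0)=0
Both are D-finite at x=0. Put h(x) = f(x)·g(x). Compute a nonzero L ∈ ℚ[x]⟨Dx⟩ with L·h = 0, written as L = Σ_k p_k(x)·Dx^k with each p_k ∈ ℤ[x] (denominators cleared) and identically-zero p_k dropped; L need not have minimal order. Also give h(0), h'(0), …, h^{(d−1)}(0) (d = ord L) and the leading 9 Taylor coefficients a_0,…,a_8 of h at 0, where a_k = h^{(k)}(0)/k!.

f: a_k = -1, 0, 2, 0, -2/3, 0, 4/45, 0, -2/315, …
g: a_k = 1, 0, -9/2, 0, 27/8, 0, -81/80, 0, 729/4480, …
h₀=f·g: eliminate ⇒ L₀, order ≤ 2·2.
L = 25 + 26·Dx^2 + Dx^4  (order 4).
h: a_k = -1, 0, 13/2, 0, -313/24, 0, 7813/720, 0, -195313/40320, …
ICs: h(0) = -1, h′(0) = 0, h′′(0) = 13, h′′′(0) = 0.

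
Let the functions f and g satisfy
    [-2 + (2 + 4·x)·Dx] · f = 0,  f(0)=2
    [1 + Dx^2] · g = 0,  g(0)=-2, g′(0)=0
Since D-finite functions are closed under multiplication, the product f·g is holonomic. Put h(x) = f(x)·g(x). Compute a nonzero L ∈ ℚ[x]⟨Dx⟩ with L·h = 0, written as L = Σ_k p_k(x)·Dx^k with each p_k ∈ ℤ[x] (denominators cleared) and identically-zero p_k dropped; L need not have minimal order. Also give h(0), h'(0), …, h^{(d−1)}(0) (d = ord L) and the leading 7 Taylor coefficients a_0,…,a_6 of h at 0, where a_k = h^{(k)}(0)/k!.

L = (4 + 4·x + 4·x^2) + (-2 - 4·x)·Dx + (1 + 4·x + 4·x^2)·Dx^2  (order 2).
h: a_k = -4, -4, 4, 0, 4/3, -8/3, 184/45, …
ICs: h(0) = -4, h′(0) = -4.

f: a_k = 2, 2, -1, 1, -5/4, 7/4, -21/8, …
g: a_k = -2, 0, 1, 0, -1/12, 0, 1/360, …
L₀ := L_f ⊗_s L_g (sym. prod.), ord ≤ 2.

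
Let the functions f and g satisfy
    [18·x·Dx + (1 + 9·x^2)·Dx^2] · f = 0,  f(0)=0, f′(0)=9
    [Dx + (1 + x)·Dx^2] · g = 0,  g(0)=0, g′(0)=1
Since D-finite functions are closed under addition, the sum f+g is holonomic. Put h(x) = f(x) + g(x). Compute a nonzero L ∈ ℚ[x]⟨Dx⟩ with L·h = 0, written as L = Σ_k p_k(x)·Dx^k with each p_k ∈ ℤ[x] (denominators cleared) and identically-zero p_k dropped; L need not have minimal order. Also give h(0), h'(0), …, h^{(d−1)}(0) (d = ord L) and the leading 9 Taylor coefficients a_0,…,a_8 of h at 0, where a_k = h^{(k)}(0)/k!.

L = (-18 - 54·x + 486·x^2 + 162·x^3)·Dx + (-20 - 36·x + 432·x^2 + 972·x^3 + 324·x^4)·Dx^2 + (-1 + 17·x + 18·x^2 + 162·x^3 + 243·x^4 + 81·x^5)·Dx^3  (order 3).
h: a_k = 0, 10, -1/2, -80/3, -1/4, 146, -1/6, -6560/7, -1/8, …
ICs: h(0) = 0, h′(0) = 10, h′′(0) = -1.

f: a_k = 0, 9, 0, -27, 0, 729/5, 0, -6561/7, 0, …
g: a_k = 0, 1, -1/2, 1/3, -1/4, 1/5, -1/6, 1/7, -1/8, …
Weyl lclm of L_f,L_g ⇒ L₀ (ord ≤ 4).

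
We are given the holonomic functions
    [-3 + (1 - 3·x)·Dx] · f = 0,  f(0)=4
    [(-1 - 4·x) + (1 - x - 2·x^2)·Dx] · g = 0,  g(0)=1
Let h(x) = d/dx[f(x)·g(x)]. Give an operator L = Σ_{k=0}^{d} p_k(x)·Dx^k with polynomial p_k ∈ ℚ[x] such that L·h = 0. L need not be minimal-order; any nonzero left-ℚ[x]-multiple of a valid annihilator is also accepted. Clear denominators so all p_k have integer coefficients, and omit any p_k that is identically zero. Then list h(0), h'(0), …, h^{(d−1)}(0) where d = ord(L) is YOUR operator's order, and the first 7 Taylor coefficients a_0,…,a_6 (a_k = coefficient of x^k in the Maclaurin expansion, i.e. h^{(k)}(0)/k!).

f: a_k = 4, 12, 36, 108, 324, 972, 2916, …
g: a_k = 1, 1, 3, 5, 11, 21, 43, …
L₀ := L_f ⊗_s L_g (sym. prod.), ord ≤ 1.
Derive L from L₀ (diff closure).
L = (15 - 30·x - 69·x^2 + 48·x^3 + 216·x^4) + (-2 + 9·x + 3·x^2 - 47·x^3 + 15·x^4 + 54·x^5)·Dx  (order 1).
h: a_k = 16, 120, 600, 2576, 10080, 37320, 133000, …
ICs: h(0) = 16.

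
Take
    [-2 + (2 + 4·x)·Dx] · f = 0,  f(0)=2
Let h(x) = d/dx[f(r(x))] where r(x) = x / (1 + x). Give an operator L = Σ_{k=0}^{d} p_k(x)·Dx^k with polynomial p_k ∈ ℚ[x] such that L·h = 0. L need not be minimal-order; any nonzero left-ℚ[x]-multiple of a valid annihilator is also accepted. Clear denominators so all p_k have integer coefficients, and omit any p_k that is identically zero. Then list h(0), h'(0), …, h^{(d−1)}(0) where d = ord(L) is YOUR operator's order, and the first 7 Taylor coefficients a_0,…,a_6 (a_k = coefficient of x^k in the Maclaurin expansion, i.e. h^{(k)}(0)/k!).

f: a_k = 2, 2, -1, 1, -5/4, 7/4, -21/8, …
L₀ from L_f via x↦r, Dx↦r'^{-1}Dx.
h₀' ⇒ L via d/dx closure of L₀.
L = (-3 - 6·x) + (-1 - 4·x - 3·x^2)·Dx  (order 1).
h: a_k = 2, -6, 15, -37, 375/4, -981/4, 5271/8, …
ICs: h(0) = 2.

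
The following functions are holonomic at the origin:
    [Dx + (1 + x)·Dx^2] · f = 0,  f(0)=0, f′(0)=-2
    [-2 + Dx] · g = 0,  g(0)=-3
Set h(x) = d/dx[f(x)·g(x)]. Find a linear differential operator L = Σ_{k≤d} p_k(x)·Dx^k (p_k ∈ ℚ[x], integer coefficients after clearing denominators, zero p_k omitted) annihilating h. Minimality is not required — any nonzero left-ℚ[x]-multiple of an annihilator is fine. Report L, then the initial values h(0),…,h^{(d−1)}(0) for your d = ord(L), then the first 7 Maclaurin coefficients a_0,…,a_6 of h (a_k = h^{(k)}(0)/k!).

f: a_k = 0, -2, 1, -2/3, 1/2, -2/5, 1/3, …
g: a_k = -3, -6, -6, -4, -2, -4/5, -4/15, …
Sym-product of L_f,L_g gives L₀ (≤ ord 2).
Differentiate: ansatz ord ≤ ord L₀ ⇒ L.
L = (4 + 8·x + 8·x^2) + (-4 - 10·x - 8·x^2)·Dx + (1 + 3·x + 2·x^2)·Dx^2  (order 2).
h: a_k = 6, 18, 24, 18, 11, 4, 34/15, …
ICs: h(0) = 6, h′(0) = 18.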